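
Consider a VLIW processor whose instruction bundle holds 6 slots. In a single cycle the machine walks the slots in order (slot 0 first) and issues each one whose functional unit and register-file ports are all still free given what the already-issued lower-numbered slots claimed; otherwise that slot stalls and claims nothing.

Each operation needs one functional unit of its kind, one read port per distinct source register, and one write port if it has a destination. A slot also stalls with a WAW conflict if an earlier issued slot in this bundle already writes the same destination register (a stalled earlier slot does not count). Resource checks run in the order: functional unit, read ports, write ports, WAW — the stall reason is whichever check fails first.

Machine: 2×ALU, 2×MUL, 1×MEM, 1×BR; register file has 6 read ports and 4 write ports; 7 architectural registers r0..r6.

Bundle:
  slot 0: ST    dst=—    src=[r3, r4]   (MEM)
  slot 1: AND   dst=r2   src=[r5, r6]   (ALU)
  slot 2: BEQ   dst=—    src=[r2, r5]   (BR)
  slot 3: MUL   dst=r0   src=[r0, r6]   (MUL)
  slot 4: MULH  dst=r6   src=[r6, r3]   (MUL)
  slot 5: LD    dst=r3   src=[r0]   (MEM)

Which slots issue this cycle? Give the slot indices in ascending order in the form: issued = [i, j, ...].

issued = [0, 1, 2]

  0. MEM ⇒ go  {2A/2Mu/0Ld/1B | 4r 4w}
  1. ALU→r2 ⇒ go  {1A/2Mu/0Ld/1B | 2r 3w}
  2. BR ⇒ go  {1A/2Mu/0Ld/0B | 0r 3w}
  3. MUL→r0 ⇒ no(RD_PORT)  {1A/2Mu/0Ld/0B | 0r 3w}
  4. MUL→r6 ⇒ no(RD_PORT)  {1A/2Mu/0Ld/0B | 0r 3w}
  5. MEM→r3 ⇒ no(FU)  {1A/2Mu/0Ld/0B | 0r 3w}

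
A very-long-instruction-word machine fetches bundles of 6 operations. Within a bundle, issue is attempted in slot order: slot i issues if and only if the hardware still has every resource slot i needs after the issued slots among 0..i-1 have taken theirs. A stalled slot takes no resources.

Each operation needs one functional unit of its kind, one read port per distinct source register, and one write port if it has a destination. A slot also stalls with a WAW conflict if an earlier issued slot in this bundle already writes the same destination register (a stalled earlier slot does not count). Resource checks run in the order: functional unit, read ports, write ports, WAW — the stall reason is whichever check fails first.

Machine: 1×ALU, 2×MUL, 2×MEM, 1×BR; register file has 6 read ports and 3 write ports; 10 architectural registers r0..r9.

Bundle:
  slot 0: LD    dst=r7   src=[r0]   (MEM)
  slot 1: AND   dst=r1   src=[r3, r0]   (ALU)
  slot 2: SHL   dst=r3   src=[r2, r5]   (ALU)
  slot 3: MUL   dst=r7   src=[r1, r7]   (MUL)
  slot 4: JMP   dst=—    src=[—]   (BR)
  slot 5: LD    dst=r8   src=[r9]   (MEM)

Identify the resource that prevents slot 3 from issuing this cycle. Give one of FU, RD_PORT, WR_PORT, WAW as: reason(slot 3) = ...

slot 0 (MEM): ISSUE — free A1,Mu2,Ld1,B1 rp5 wp2
slot 1 (ALU): ISSUE — free A0,Mu2,Ld1,B1 rp3 wp1
slot 2 (ALU): stall FU — free A0,Mu2,Ld1,B1 rp3 wp1
slot 3 (MUL): stall WAW — free A0,Mu2,Ld1,B1 rp3 wp1
slot 4 (BR): ISSUE — free A0,Mu2,Ld1,B0 rp3 wp1
slot 5 (MEM): ISSUE — free A0,Mu2,Ld0,B0 rp2 wp0

reason(slot 3) = WAW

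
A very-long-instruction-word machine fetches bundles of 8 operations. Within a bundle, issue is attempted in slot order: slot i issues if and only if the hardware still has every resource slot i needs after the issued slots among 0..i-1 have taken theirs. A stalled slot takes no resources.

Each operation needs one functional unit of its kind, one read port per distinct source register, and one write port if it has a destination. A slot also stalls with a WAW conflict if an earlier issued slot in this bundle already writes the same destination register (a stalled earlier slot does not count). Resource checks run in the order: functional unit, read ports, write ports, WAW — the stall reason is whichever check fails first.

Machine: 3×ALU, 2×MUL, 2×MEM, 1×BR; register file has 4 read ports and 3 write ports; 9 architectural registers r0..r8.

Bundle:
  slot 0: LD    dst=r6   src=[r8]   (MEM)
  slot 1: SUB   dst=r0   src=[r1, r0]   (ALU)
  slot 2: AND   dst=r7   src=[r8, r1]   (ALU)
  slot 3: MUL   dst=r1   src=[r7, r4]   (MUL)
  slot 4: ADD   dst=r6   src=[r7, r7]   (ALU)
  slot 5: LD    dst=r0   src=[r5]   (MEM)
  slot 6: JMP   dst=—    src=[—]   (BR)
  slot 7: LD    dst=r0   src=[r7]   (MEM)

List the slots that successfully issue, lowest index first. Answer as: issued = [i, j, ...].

slot 0 (MEM): ISSUE — free A3,Mu2,Ld1,B1 rp3 wp2
slot 1 (ALU): ISSUE — free A2,Mu2,Ld1,B1 rp1 wp1
slot 2 (ALU): stall RD_PORT — free A2,Mu2,Ld1,B1 rp1 wp1
slot 3 (MUL): stall RD_PORT — free A2,Mu2,Ld1,B1 rp1 wp1
slot 4 (ALU): stall WAW — free A2,Mu2,Ld1,B1 rp1 wp1
slot 5 (MEM): stall WAW — free A2,Mu2,Ld1,B1 rp1 wp1
slot 6 (BR): ISSUE — free A2,Mu2,Ld1,B0 rp1 wp1
slot 7 (MEM): stall WAW — free A2,Mu2,Ld1,B0 rp1 wp1

issued = [0, 1, 6]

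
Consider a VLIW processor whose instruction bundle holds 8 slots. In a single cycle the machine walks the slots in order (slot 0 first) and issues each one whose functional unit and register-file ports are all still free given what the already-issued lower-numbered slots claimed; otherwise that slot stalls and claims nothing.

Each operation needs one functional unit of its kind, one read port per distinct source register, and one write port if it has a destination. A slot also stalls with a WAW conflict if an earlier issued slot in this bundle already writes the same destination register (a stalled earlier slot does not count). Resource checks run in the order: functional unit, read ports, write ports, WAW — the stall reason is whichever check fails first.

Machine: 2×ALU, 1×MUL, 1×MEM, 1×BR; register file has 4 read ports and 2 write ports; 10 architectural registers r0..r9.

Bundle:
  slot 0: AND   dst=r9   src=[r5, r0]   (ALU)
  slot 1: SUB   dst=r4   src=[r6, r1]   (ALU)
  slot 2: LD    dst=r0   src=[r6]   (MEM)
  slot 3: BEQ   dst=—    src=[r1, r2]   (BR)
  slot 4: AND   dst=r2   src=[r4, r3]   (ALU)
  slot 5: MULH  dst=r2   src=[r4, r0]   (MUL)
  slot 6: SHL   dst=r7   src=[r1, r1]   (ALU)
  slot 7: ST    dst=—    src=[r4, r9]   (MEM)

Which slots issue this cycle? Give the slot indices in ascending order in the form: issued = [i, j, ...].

issued = [0, 1]

slot 0 (ALU): ISSUE — free A1,Mu1,Ld1,B1 rp2 wp1
slot 1 (ALU): ISSUE — free A0,Mu1,Ld1,B1 rp0 wp0
slot 2 (MEM): stall RD_PORT — free A0,Mu1,Ld1,B1 rp0 wp0
slot 3 (BR): stall RD_PORT — free A0,Mu1,Ld1,B1 rp0 wp0
slot 4 (ALU): stall FU — free A0,Mu1,Ld1,B1 rp0 wp0
slot 5 (MUL): stall RD_PORT — free A0,Mu1,Ld1,B1 rp0 wp0
slot 6 (ALU): stall FU — free A0,Mu1,Ld1,B1 rp0 wp0
slot 7 (MEM): stall RD_PORT — free A0,Mu1,Ld1,B1 rp0 wp0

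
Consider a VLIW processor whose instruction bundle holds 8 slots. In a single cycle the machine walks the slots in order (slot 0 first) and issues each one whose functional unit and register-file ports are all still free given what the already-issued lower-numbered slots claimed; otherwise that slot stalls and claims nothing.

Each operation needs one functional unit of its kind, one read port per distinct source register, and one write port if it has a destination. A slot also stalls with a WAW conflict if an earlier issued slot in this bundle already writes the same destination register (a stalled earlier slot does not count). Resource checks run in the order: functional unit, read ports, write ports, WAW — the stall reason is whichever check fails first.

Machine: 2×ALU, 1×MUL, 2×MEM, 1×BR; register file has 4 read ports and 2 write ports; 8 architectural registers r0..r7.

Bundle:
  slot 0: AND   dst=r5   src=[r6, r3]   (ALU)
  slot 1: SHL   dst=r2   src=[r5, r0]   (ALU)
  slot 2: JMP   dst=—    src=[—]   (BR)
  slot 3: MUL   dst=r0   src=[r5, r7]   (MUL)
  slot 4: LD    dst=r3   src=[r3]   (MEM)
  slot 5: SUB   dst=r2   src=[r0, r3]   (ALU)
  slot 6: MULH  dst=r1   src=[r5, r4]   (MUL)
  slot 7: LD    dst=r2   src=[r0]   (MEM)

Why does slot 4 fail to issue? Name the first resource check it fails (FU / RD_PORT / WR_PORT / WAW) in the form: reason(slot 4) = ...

#0 ALU src=r6,r3 dispatched  <A:1 Mu:1 Ld:2 B:1 rd:2 wr:1>
#1 ALU src=r5,r0 dispatched  <A:0 Mu:1 Ld:2 B:1 rd:0 wr:0>
#2 BR src=- dispatched  <A:0 Mu:1 Ld:2 B:0 rd:0 wr:0>
#3 MUL src=r5,r7 held:RD_PORT  <A:0 Mu:1 Ld:2 B:0 rd:0 wr:0>
#4 MEM src=r3 held:RD_PORT  <A:0 Mu:1 Ld:2 B:0 rd:0 wr:0>
#5 ALU src=r0,r3 held:FU  <A:0 Mu:1 Ld:2 B:0 rd:0 wr:0>
#6 MUL src=r5,r4 held:RD_PORT  <A:0 Mu:1 Ld:2 B:0 rd:0 wr:0>
#7 MEM src=r0 held:RD_PORT  <A:0 Mu:1 Ld:2 B:0 rd:0 wr:0>

reason(slot 4) = RD_PORT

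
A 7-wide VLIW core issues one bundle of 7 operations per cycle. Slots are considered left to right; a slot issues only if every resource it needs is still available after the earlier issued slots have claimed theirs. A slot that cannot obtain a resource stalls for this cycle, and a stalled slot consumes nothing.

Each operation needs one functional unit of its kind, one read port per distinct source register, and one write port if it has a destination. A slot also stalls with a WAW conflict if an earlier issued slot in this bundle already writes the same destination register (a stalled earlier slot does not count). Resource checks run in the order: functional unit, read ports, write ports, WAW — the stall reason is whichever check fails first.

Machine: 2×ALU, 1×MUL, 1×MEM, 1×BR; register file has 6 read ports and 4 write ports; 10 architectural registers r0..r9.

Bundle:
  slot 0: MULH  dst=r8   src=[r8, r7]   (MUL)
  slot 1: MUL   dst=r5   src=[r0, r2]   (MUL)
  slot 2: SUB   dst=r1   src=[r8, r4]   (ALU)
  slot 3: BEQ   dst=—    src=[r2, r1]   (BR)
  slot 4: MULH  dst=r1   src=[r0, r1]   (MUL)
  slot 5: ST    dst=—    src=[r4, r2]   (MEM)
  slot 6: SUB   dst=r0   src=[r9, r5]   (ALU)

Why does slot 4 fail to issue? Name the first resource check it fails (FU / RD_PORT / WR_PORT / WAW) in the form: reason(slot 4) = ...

reason(slot 4) = FU

(0) want 1×MUL +2rd +1wr — yes → AL2|MU0|ME1|BR1|rd4|wr3
(1) want 1×MUL +2rd +1wr — FU → AL2|MU0|ME1|BR1|rd4|wr3
(2) want 1×ALU +2rd +1wr — yes → AL1|MU0|ME1|BR1|rd2|wr2
(3) want 1×BR +2rd +0wr — yes → AL1|MU0|ME1|BR0|rd0|wr2
(4) want 1×MUL +2rd +1wr — FU → AL1|MU0|ME1|BR0|rd0|wr2
(5) want 1×MEM +2rd +0wr — RD_PORT → AL1|MU0|ME1|BR0|rd0|wr2
(6) want 1×ALU +2rd +1wr — RD_PORT → AL1|MU0|ME1|BR0|rd0|wr2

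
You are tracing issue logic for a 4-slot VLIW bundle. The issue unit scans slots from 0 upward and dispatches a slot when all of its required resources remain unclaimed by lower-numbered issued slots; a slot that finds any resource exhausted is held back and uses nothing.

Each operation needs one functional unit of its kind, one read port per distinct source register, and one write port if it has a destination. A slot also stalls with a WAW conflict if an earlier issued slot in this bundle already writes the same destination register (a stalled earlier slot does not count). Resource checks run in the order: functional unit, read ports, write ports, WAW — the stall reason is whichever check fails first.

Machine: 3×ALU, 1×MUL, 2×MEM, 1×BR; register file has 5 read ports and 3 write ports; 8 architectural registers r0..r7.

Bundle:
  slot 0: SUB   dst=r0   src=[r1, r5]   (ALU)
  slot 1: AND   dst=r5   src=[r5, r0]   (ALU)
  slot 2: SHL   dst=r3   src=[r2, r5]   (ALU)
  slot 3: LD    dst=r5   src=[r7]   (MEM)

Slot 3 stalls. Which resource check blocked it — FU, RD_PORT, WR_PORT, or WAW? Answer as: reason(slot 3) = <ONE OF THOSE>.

[0] ALU needs rd=2 wr=1: ok; after: ALU=2 MUL=1 MEM=2 BR=1, R=3, W=2
[1] ALU needs rd=2 wr=1: ok; after: ALU=1 MUL=1 MEM=2 BR=1, R=1, W=1
[2] ALU needs rd=2 wr=1: RD_PORT; after: ALU=1 MUL=1 MEM=2 BR=1, R=1, W=1
[3] MEM needs rd=1 wr=1: WAW; after: ALU=1 MUL=1 MEM=2 BR=1, R=1, W=1

reason(slot 3) = WAW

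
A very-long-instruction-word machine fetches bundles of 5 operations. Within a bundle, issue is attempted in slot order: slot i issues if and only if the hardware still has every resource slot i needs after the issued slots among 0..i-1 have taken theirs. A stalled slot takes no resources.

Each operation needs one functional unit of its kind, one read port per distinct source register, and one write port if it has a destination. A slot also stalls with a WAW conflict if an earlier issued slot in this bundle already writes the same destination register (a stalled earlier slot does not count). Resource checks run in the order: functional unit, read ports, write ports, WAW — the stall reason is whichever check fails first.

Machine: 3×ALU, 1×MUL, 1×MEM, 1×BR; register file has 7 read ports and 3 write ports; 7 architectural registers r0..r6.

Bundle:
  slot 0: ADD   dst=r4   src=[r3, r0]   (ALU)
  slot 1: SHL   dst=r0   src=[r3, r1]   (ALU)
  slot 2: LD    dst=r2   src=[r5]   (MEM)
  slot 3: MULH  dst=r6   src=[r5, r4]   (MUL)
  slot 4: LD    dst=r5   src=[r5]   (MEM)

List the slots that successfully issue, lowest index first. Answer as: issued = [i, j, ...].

[0] ALU needs rd=2 wr=1: ok; after: ALU=2 MUL=1 MEM=1 BR=1, R=5, W=2
[1] ALU needs rd=2 wr=1: ok; after: ALU=1 MUL=1 MEM=1 BR=1, R=3, W=1
[2] MEM needs rd=1 wr=1: ok; after: ALU=1 MUL=1 MEM=0 BR=1, R=2, W=0
[3] MUL needs rd=2 wr=1: WR_PORT; after: ALU=1 MUL=1 MEM=0 BR=1, R=2, W=0
[4] MEM needs rd=1 wr=1: FU; after: ALU=1 MUL=1 MEM=0 BR=1, R=2, W=0

issued = [0, 1, 2]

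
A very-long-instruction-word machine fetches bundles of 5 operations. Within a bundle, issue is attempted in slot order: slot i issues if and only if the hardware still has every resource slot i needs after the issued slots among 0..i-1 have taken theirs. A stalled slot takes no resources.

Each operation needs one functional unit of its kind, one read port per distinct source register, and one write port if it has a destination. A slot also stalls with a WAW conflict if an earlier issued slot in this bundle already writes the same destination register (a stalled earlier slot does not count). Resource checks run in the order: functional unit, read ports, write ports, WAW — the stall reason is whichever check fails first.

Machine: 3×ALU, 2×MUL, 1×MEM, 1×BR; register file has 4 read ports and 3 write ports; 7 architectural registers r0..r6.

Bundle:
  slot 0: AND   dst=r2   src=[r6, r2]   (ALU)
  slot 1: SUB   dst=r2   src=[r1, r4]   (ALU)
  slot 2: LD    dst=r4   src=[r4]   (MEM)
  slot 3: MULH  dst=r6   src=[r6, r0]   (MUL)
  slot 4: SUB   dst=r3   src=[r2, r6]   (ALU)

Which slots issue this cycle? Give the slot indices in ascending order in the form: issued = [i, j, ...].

slot 0 (ALU): ISSUE — free A2,Mu2,Ld1,B1 rp2 wp2
slot 1 (ALU): stall WAW — free A2,Mu2,Ld1,B1 rp2 wp2
slot 2 (MEM): ISSUE — free A2,Mu2,Ld0,B1 rp1 wp1
slot 3 (MUL): stall RD_PORT — free A2,Mu2,Ld0,B1 rp1 wp1
slot 4 (ALU): stall RD_PORT — free A2,Mu2,Ld0,B1 rp1 wp1

issued = [0, 2]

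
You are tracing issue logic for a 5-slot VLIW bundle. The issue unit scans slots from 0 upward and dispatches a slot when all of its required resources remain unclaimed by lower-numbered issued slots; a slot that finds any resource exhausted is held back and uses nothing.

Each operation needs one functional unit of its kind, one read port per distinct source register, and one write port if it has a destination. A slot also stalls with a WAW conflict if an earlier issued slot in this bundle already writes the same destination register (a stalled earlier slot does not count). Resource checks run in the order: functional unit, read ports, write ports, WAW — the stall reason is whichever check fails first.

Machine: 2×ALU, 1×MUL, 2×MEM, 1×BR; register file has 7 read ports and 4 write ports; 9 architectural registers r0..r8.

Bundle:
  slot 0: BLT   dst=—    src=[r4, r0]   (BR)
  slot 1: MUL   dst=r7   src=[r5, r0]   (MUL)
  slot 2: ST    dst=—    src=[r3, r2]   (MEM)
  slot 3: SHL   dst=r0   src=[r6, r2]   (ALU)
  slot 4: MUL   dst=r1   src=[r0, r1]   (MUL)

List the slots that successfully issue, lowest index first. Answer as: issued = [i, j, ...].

[0] BR needs rd=2 wr=0: ok; after: ALU=2 MUL=1 MEM=2 BR=0, R=5, W=4
[1] MUL needs rd=2 wr=1: ok; after: ALU=2 MUL=0 MEM=2 BR=0, R=3, W=3
[2] MEM needs rd=2 wr=0: ok; after: ALU=2 MUL=0 MEM=1 BR=0, R=1, W=3
[3] ALU needs rd=2 wr=1: RD_PORT; after: ALU=2 MUL=0 MEM=1 BR=0, R=1, W=3
[4] MUL needs rd=2 wr=1: FU; after: ALU=2 MUL=0 MEM=1 BR=0, R=1, W=3

issued = [0, 1, 2]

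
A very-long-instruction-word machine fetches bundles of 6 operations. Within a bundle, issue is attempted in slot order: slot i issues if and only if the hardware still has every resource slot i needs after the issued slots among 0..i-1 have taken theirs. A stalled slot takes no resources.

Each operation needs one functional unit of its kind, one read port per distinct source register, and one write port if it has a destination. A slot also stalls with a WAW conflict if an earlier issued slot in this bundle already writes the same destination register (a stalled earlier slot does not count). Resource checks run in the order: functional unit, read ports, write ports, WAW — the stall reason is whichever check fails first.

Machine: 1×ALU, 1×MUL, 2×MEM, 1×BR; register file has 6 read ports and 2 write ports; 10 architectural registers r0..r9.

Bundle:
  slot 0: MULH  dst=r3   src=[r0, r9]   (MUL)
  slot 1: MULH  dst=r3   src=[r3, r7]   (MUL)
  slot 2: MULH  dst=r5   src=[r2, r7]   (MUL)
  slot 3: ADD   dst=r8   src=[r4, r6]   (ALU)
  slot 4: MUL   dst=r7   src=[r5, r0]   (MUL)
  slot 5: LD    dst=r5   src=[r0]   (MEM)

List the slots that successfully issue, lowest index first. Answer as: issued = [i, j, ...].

(0) want 1×MUL +2rd +1wr — yes → AL1|MU0|ME2|BR1|rd4|wr1
(1) want 1×MUL +2rd +1wr — FU → AL1|MU0|ME2|BR1|rd4|wr1
(2) want 1×MUL +2rd +1wr — FU → AL1|MU0|ME2|BR1|rd4|wr1
(3) want 1×ALU +2rd +1wr — yes → AL0|MU0|ME2|BR1|rd2|wr0
(4) want 1×MUL +2rd +1wr — FU → AL0|MU0|ME2|BR1|rd2|wr0
(5) want 1×MEM +1rd +1wr — WR_PORT → AL0|MU0|ME2|BR1|rd2|wr0

issued = [0, 3]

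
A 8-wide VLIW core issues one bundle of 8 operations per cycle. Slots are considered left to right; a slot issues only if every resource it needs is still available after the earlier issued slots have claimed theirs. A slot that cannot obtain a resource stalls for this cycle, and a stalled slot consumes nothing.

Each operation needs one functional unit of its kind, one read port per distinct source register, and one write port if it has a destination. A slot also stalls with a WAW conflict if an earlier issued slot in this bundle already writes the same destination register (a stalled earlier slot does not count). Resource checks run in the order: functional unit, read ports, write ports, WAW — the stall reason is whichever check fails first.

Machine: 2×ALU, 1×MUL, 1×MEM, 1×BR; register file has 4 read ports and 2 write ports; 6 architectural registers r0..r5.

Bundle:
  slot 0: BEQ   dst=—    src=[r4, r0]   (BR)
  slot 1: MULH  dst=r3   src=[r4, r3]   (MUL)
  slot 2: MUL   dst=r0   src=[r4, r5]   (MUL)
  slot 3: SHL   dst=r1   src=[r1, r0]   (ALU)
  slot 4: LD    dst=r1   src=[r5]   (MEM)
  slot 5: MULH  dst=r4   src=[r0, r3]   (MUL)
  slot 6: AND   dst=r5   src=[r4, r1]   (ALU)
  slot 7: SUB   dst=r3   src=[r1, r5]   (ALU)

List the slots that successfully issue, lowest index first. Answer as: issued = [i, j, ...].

issued = [0, 1]

#0 BR src=r4,r0 dispatched  <A:2 Mu:1 Ld:1 B:0 rd:2 wr:2>
#1 MUL src=r4,r3 dispatched  <A:2 Mu:0 Ld:1 B:0 rd:0 wr:1>
#2 MUL src=r4,r5 held:FU  <A:2 Mu:0 Ld:1 B:0 rd:0 wr:1>
#3 ALU src=r1,r0 held:RD_PORT  <A:2 Mu:0 Ld:1 B:0 rd:0 wr:1>
#4 MEM src=r5 held:RD_PORT  <A:2 Mu:0 Ld:1 B:0 rd:0 wr:1>
#5 MUL src=r0,r3 held:FU  <A:2 Mu:0 Ld:1 B:0 rd:0 wr:1>
#6 ALU src=r4,r1 held:RD_PORT  <A:2 Mu:0 Ld:1 B:0 rd:0 wr:1>
#7 ALU src=r1,r5 held:RD_PORT  <A:2 Mu:0 Ld:1 B:0 rd:0 wr:1>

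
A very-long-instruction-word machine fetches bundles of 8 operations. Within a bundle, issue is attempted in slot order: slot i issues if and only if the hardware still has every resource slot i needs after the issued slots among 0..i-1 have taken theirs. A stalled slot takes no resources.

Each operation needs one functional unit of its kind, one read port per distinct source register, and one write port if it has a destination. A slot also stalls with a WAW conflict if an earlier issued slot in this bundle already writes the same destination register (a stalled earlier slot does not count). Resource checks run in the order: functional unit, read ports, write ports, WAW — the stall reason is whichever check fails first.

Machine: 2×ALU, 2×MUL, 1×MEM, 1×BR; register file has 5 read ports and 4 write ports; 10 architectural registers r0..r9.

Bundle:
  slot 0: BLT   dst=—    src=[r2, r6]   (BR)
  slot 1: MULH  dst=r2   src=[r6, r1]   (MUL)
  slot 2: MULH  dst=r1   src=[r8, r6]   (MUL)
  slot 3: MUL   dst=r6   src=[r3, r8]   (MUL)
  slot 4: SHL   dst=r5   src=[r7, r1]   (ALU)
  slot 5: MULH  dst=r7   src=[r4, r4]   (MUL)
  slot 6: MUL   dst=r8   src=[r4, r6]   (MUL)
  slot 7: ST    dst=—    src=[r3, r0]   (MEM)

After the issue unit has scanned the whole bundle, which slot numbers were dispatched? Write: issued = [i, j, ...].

issued = [0, 1, 5]

[0] BR needs rd=2 wr=0: ok; after: ALU=2 MUL=2 MEM=1 BR=0, R=3, W=4
[1] MUL needs rd=2 wr=1: ok; after: ALU=2 MUL=1 MEM=1 BR=0, R=1, W=3
[2] MUL needs rd=2 wr=1: RD_PORT; after: ALU=2 MUL=1 MEM=1 BR=0, R=1, W=3
[3] MUL needs rd=2 wr=1: RD_PORT; after: ALU=2 MUL=1 MEM=1 BR=0, R=1, W=3
[4] ALU needs rd=2 wr=1: RD_PORT; after: ALU=2 MUL=1 MEM=1 BR=0, R=1, W=3
[5] MUL needs rd=1 wr=1: ok; after: ALU=2 MUL=0 MEM=1 BR=0, R=0, W=2
[6] MUL needs rd=2 wr=1: FU; after: ALU=2 MUL=0 MEM=1 BR=0, R=0, W=2
[7] MEM needs rd=2 wr=0: RD_PORT; after: ALU=2 MUL=0 MEM=1 BR=0, R=0, W=2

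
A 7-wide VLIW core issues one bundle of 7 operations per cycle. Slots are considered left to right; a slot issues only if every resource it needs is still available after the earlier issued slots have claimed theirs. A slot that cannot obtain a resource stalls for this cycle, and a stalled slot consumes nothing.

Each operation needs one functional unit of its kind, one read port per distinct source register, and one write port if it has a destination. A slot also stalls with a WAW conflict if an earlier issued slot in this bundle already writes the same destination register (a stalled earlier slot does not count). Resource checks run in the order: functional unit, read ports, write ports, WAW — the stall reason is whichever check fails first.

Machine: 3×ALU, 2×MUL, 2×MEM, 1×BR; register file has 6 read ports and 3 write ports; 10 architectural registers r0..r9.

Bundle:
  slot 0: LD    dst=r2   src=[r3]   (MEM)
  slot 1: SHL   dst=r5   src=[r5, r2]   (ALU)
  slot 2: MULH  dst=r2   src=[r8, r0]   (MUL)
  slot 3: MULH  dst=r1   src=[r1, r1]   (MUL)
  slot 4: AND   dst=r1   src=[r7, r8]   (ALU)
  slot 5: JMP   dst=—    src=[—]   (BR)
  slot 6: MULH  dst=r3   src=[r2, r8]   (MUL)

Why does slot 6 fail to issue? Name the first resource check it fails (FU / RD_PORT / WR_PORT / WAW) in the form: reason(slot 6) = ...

(0) want 1×MEM +1rd +1wr — yes → AL3|MU2|ME1|BR1|rd5|wr2
(1) want 1×ALU +2rd +1wr — yes → AL2|MU2|ME1|BR1|rd3|wr1
(2) want 1×MUL +2rd +1wr — WAW → AL2|MU2|ME1|BR1|rd3|wr1
(3) want 1×MUL +1rd +1wr — yes → AL2|MU1|ME1|BR1|rd2|wr0
(4) want 1×ALU +2rd +1wr — WR_PORT → AL2|MU1|ME1|BR1|rd2|wr0
(5) want 1×BR +0rd +0wr — yes → AL2|MU1|ME1|BR0|rd2|wr0
(6) want 1×MUL +2rd +1wr — WR_PORT → AL2|MU1|ME1|BR0|rd2|wr0

reason(slot 6) = WR_PORT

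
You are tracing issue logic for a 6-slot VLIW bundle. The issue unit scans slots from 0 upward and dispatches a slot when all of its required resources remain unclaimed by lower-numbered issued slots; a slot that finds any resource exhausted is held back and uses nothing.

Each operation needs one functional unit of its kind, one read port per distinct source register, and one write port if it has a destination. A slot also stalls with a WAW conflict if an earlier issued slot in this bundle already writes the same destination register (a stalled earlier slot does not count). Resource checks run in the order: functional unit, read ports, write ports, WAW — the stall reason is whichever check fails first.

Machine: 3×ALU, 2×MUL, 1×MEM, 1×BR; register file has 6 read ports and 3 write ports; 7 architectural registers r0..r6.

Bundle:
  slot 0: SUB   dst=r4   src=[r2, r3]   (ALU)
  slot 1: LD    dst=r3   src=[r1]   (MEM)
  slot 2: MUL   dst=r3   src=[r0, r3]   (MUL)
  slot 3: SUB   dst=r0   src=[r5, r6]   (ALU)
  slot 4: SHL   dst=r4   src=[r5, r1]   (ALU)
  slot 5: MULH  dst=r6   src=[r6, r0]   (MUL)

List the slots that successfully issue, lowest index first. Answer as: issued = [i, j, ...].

issued = [0, 1, 3]

[0] ALU needs rd=2 wr=1: ok; after: ALU=2 MUL=2 MEM=1 BR=1, R=4, W=2
[1] MEM needs rd=1 wr=1: ok; after: ALU=2 MUL=2 MEM=0 BR=1, R=3, W=1
[2] MUL needs rd=2 wr=1: WAW; after: ALU=2 MUL=2 MEM=0 BR=1, R=3, W=1
[3] ALU needs rd=2 wr=1: ok; after: ALU=1 MUL=2 MEM=0 BR=1, R=1, W=0
[4] ALU needs rd=2 wr=1: RD_PORT; after: ALU=1 MUL=2 MEM=0 BR=1, R=1, W=0
[5] MUL needs rd=2 wr=1: RD_PORT; after: ALU=1 MUL=2 MEM=0 BR=1, R=1, W=0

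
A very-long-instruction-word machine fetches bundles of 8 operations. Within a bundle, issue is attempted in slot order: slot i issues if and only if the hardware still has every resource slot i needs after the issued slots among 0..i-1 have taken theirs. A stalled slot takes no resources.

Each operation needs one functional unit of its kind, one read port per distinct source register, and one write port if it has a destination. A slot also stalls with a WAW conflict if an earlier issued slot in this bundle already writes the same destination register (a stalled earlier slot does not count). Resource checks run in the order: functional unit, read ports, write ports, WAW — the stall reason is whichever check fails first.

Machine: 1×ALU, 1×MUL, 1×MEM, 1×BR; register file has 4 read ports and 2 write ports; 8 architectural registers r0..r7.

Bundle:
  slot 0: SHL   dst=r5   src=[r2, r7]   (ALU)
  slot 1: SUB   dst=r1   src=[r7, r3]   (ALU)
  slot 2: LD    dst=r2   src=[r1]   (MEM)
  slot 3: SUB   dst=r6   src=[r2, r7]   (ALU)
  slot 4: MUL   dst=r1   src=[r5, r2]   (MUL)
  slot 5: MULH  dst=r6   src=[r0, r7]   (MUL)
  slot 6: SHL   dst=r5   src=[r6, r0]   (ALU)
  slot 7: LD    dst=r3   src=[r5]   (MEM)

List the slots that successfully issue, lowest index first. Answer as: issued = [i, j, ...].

issued = [0, 2]

  0. ALU→r5 ⇒ go  {0A/1Mu/1Ld/1B | 2r 1w}
  1. ALU→r1 ⇒ no(FU)  {0A/1Mu/1Ld/1B | 2r 1w}
  2. MEM→r2 ⇒ go  {0A/1Mu/0Ld/1B | 1r 0w}
  3. ALU→r6 ⇒ no(FU)  {0A/1Mu/0Ld/1B | 1r 0w}
  4. MUL→r1 ⇒ no(RD_PORT)  {0A/1Mu/0Ld/1B | 1r 0w}
  5. MUL→r6 ⇒ no(RD_PORT)  {0A/1Mu/0Ld/1B | 1r 0w}
  6. ALU→r5 ⇒ no(FU)  {0A/1Mu/0Ld/1B | 1r 0w}
  7. MEM→r3 ⇒ no(FU)  {0A/1Mu/0Ld/1B | 1r 0w}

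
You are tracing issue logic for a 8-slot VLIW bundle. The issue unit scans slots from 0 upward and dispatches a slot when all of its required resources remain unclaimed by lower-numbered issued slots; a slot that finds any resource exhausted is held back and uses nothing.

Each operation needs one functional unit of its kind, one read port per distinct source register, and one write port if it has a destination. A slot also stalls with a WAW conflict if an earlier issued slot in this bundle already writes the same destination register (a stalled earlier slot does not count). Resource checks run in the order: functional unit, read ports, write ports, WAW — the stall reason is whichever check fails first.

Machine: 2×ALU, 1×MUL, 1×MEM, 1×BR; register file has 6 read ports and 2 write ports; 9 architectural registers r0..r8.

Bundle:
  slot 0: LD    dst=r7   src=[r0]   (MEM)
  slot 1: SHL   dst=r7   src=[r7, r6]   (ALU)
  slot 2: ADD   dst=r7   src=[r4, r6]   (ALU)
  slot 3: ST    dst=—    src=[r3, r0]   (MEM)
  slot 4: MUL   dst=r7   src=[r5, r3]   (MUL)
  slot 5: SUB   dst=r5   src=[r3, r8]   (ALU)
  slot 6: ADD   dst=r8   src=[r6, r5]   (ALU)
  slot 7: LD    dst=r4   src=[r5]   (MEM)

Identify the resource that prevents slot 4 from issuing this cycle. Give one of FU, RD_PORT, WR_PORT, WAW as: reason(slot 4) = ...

slot 0 (MEM): ISSUE — free A2,Mu1,Ld0,B1 rp5 wp1
slot 1 (ALU): stall WAW — free A2,Mu1,Ld0,B1 rp5 wp1
slot 2 (ALU): stall WAW — free A2,Mu1,Ld0,B1 rp5 wp1
slot 3 (MEM): stall FU — free A2,Mu1,Ld0,B1 rp5 wp1
slot 4 (MUL): stall WAW — free A2,Mu1,Ld0,B1 rp5 wp1
slot 5 (ALU): ISSUE — free A1,Mu1,Ld0,B1 rp3 wp0
slot 6 (ALU): stall WR_PORT — free A1,Mu1,Ld0,B1 rp3 wp0
slot 7 (MEM): stall FU — free A1,Mu1,Ld0,B1 rp3 wp0

reason(slot 4) = WAW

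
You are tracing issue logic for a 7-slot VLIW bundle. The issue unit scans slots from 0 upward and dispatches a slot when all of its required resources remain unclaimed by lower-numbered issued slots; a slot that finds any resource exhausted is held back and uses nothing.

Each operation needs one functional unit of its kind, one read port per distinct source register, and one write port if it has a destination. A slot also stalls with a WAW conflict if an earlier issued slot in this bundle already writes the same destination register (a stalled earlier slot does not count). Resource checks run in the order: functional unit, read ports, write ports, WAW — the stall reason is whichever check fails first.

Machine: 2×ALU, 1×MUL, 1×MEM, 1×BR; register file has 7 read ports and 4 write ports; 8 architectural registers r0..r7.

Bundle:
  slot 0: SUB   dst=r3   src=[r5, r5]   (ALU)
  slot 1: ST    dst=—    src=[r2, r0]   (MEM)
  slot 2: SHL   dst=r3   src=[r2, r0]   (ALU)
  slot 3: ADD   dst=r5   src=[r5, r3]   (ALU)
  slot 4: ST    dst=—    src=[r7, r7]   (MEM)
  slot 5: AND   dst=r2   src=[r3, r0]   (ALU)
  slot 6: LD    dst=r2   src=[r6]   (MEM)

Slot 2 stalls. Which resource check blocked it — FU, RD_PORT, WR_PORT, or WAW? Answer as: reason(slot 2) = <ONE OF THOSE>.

#0 ALU src=r5,r5 dispatched  <A:1 Mu:1 Ld:1 B:1 rd:6 wr:3>
#1 MEM src=r2,r0 dispatched  <A:1 Mu:1 Ld:0 B:1 rd:4 wr:3>
#2 ALU src=r2,r0 held:WAW  <A:1 Mu:1 Ld:0 B:1 rd:4 wr:3>
#3 ALU src=r5,r3 dispatched  <A:0 Mu:1 Ld:0 B:1 rd:2 wr:2>
#4 MEM src=r7,r7 held:FU  <A:0 Mu:1 Ld:0 B:1 rd:2 wr:2>
#5 ALU src=r3,r0 held:FU  <A:0 Mu:1 Ld:0 B:1 rd:2 wr:2>
#6 MEM src=r6 held:FU  <A:0 Mu:1 Ld:0 B:1 rd:2 wr:2>

reason(slot 2) = WAW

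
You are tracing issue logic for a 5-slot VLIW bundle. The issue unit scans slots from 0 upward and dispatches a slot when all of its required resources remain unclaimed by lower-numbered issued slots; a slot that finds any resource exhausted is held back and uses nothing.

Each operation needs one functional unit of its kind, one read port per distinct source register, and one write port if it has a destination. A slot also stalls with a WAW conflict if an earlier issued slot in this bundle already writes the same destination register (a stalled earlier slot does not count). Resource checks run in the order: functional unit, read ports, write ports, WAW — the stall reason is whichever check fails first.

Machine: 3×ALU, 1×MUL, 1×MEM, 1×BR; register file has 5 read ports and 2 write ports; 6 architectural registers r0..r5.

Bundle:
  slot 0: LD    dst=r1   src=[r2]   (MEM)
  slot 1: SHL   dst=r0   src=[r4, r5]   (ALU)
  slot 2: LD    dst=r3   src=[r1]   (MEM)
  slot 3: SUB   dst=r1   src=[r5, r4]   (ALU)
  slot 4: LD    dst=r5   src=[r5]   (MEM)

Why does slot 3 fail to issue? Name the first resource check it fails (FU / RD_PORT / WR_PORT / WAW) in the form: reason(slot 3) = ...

  0. MEM→r1 ⇒ go  {3A/1Mu/0Ld/1B | 4r 1w}
  1. ALU→r0 ⇒ go  {2A/1Mu/0Ld/1B | 2r 0w}
  2. MEM→r3 ⇒ no(FU)  {2A/1Mu/0Ld/1B | 2r 0w}
  3. ALU→r1 ⇒ no(WR_PORT)  {2A/1Mu/0Ld/1B | 2r 0w}
  4. MEM→r5 ⇒ no(FU)  {2A/1Mu/0Ld/1B | 2r 0w}

reason(slot 3) = WR_PORT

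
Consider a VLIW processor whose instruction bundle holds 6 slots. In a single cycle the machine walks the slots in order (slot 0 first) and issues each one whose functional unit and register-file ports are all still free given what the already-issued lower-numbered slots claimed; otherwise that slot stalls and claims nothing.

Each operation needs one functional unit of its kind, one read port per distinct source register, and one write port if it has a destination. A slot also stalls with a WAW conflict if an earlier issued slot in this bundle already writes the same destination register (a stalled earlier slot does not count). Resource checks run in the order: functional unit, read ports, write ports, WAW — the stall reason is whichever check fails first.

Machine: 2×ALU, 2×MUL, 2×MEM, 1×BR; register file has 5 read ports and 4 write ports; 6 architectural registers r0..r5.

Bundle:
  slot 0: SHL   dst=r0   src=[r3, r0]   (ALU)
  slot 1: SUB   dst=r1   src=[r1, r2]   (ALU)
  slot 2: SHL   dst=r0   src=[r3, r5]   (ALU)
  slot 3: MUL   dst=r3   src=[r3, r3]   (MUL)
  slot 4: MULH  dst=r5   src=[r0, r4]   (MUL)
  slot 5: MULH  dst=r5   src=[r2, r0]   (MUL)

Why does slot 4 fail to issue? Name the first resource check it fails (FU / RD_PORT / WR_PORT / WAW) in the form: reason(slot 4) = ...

reason(slot 4) = RD_PORT

(0) want 1×ALU +2rd +1wr — yes → AL1|MU2|ME2|BR1|rd3|wr3
(1) want 1×ALU +2rd +1wr — yes → AL0|MU2|ME2|BR1|rd1|wr2
(2) want 1×ALU +2rd +1wr — FU → AL0|MU2|ME2|BR1|rd1|wr2
(3) want 1×MUL +1rd +1wr — yes → AL0|MU1|ME2|BR1|rd0|wr1
(4) want 1×MUL +2rd +1wr — RD_PORT → AL0|MU1|ME2|BR1|rd0|wr1
(5) want 1×MUL +2rd +1wr — RD_PORT → AL0|MU1|ME2|BR1|rd0|wr1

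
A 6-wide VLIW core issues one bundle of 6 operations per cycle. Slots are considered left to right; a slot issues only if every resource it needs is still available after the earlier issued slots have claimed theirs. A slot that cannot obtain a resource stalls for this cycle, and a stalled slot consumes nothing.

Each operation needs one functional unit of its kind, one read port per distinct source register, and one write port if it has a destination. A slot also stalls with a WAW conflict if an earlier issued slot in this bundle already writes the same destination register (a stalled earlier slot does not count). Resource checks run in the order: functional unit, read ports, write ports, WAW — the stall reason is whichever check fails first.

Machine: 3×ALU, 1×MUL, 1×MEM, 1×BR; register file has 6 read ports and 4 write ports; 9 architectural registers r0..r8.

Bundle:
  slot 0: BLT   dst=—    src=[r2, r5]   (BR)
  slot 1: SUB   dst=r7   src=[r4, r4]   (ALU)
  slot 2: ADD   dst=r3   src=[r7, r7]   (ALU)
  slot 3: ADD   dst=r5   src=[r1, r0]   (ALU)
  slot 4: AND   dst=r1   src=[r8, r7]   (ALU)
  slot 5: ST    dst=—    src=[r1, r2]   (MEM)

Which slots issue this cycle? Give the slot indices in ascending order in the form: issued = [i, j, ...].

issued = [0, 1, 2, 3]

[0] BR needs rd=2 wr=0: ok; after: ALU=3 MUL=1 MEM=1 BR=0, R=4, W=4
[1] ALU needs rd=1 wr=1: ok; after: ALU=2 MUL=1 MEM=1 BR=0, R=3, W=3
[2] ALU needs rd=1 wr=1: ok; after: ALU=1 MUL=1 MEM=1 BR=0, R=2, W=2
[3] ALU needs rd=2 wr=1: ok; after: ALU=0 MUL=1 MEM=1 BR=0, R=0, W=1
[4] ALU needs rd=2 wr=1: FU; after: ALU=0 MUL=1 MEM=1 BR=0, R=0, W=1
[5] MEM needs rd=2 wr=0: RD_PORT; after: ALU=0 MUL=1 MEM=1 BR=0, R=0, W=1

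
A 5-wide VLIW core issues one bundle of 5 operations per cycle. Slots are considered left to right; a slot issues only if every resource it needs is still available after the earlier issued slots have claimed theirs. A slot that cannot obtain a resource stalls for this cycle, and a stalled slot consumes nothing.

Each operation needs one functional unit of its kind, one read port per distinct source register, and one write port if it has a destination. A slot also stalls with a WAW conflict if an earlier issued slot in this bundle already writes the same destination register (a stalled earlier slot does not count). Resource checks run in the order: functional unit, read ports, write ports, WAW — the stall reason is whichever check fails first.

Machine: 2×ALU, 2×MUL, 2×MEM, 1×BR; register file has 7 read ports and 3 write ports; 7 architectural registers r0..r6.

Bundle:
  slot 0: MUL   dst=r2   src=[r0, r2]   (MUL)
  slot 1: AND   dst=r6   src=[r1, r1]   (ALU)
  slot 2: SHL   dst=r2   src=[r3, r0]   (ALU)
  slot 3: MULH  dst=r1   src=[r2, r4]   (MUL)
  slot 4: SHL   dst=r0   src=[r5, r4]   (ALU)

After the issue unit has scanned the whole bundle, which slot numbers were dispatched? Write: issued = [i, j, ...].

issued = [0, 1, 3]

#0 MUL src=r0,r2 dispatched  <A:2 Mu:1 Ld:2 B:1 rd:5 wr:2>
#1 ALU src=r1,r1 dispatched  <A:1 Mu:1 Ld:2 B:1 rd:4 wr:1>
#2 ALU src=r3,r0 held:WAW  <A:1 Mu:1 Ld:2 B:1 rd:4 wr:1>
#3 MUL src=r2,r4 dispatched  <A:1 Mu:0 Ld:2 B:1 rd:2 wr:0>
#4 ALU src=r5,r4 held:WR_PORT  <A:1 Mu:0 Ld:2 B:1 rd:2 wr:0>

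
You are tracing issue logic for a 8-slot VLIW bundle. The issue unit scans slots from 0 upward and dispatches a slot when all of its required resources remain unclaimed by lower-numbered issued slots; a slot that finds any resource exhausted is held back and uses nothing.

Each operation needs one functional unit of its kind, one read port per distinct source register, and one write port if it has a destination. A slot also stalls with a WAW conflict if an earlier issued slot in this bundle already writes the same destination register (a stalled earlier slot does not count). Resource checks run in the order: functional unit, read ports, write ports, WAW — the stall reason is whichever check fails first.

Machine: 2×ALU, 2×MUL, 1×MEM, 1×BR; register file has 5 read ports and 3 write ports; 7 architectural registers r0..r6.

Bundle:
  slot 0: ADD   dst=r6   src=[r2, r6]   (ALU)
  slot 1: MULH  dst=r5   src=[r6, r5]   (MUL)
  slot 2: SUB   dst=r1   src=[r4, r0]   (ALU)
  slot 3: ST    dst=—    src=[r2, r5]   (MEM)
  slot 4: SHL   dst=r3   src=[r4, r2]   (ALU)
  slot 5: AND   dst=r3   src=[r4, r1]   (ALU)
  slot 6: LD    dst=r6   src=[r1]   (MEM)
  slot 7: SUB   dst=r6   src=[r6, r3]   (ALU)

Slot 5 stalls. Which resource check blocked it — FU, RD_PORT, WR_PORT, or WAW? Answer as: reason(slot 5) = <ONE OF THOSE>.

reason(slot 5) = RD_PORT

slot 0 (ALU): ISSUE — free A1,Mu2,Ld1,B1 rp3 wp2
slot 1 (MUL): ISSUE — free A1,Mu1,Ld1,B1 rp1 wp1
slot 2 (ALU): stall RD_PORT — free A1,Mu1,Ld1,B1 rp1 wp1
slot 3 (MEM): stall RD_PORT — free A1,Mu1,Ld1,B1 rp1 wp1
slot 4 (ALU): stall RD_PORT — free A1,Mu1,Ld1,B1 rp1 wp1
slot 5 (ALU): stall RD_PORT — free A1,Mu1,Ld1,B1 rp1 wp1
slot 6 (MEM): stall WAW — free A1,Mu1,Ld1,B1 rp1 wp1
slot 7 (ALU): stall RD_PORT — free A1,Mu1,Ld1,B1 rp1 wp1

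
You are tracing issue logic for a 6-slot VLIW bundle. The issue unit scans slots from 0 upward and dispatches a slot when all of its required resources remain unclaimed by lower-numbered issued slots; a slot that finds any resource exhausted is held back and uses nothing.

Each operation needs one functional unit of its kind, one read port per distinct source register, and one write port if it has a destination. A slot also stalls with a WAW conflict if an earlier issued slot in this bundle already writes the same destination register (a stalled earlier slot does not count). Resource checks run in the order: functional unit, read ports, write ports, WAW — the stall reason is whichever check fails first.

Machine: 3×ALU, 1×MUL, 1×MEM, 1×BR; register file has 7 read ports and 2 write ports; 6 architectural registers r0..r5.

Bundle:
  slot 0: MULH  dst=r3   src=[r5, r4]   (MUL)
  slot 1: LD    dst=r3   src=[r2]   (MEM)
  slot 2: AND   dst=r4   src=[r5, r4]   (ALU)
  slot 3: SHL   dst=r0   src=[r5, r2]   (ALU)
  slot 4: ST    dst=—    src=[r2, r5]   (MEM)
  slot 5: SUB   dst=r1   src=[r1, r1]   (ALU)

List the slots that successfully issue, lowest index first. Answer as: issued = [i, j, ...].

[0] MUL needs rd=2 wr=1: ok; after: ALU=3 MUL=0 MEM=1 BR=1, R=5, W=1
[1] MEM needs rd=1 wr=1: WAW; after: ALU=3 MUL=0 MEM=1 BR=1, R=5, W=1
[2] ALU needs rd=2 wr=1: ok; after: ALU=2 MUL=0 MEM=1 BR=1, R=3, W=0
[3] ALU needs rd=2 wr=1: WR_PORT; after: ALU=2 MUL=0 MEM=1 BR=1, R=3, W=0
[4] MEM needs rd=2 wr=0: ok; after: ALU=2 MUL=0 MEM=0 BR=1, R=1, W=0
[5] ALU needs rd=1 wr=1: WR_PORT; after: ALU=2 MUL=0 MEM=0 BR=1, R=1, W=0

issued = [0, 2, 4]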